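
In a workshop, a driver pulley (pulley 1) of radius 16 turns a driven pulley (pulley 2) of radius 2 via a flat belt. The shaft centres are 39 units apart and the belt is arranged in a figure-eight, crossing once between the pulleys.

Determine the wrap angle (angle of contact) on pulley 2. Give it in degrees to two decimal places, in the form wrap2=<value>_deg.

wrap2=234.97_deg

crossed belt: β = asin((r1+r2)/C) = asin(18/39) = 27.4864°
wrap1 = wrap2 = π + 2β = 234.9729°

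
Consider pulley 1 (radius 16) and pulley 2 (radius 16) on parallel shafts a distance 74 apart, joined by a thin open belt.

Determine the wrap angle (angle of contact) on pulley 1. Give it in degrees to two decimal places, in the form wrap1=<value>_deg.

open belt: β = asin((r2−r1)/C) = asin(0/74) = 0.0000°
wrap1 = π − 2β = 180.0000°
wrap2 = π + 2β = 180.0000°

wrap1=180.00_deg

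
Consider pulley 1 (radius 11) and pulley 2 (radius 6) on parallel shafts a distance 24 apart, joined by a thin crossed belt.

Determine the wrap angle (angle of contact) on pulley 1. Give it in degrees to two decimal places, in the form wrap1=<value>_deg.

wrap1=270.20_deg

crossed belt: β = asin((r1+r2)/C) = asin(17/24) = 45.0995°
wrap1 = wrap2 = π + 2β = 270.1989°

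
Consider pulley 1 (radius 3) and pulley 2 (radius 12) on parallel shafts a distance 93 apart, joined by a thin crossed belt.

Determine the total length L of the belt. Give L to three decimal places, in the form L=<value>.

crossed belt: β = asin((r1+r2)/C) = asin(15/93) = 9.2818°
wrap1 = wrap2 = π + 2β = 198.5636°
tangent length = C·cosβ = 91.7824
L = (r1+r2)·wrap + 2·C·cosβ = 15·3.4656 + 2·91.7824 = 235.5485

L=235.549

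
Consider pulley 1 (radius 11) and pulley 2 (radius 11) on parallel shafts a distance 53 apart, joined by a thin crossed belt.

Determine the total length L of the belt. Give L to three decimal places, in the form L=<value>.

L=184.386

crossed belt: β = asin((r1+r2)/C) = asin(22/53) = 24.5253°
wrap1 = wrap2 = π + 2β = 229.0505°
tangent length = C·cosβ = 48.2183
L = (r1+r2)·wrap + 2·C·cosβ = 22·3.9977 + 2·48.2183 = 184.3856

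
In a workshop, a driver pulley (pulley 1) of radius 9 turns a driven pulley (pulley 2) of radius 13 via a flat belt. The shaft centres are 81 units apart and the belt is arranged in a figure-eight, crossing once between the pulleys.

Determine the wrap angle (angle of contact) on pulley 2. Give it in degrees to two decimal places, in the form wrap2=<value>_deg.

crossed belt: β = asin((r1+r2)/C) = asin(22/81) = 15.7598°
wrap1 = wrap2 = π + 2β = 211.5196°

wrap2=211.52_deg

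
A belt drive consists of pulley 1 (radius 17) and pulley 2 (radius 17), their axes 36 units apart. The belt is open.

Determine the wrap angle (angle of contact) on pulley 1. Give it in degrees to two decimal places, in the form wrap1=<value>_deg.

wrap1=180.00_deg

open belt: β = asin((r2−r1)/C) = asin(0/36) = 0.0000°
wrap1 = π − 2β = 180.0000°
wrap2 = π + 2β = 180.0000°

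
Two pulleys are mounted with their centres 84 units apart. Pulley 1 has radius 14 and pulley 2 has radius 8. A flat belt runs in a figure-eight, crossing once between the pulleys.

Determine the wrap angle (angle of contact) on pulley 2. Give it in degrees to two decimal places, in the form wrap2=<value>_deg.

crossed belt: β = asin((r1+r2)/C) = asin(22/84) = 15.1831°
wrap1 = wrap2 = π + 2β = 210.3662°

wrap2=210.37_deg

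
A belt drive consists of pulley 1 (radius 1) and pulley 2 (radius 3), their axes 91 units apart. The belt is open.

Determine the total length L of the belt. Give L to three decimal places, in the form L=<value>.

L=194.610

open belt: β = asin((r2−r1)/C) = asin(2/91) = 1.2593°
wrap1 = π − 2β = 177.4813°
wrap2 = π + 2β = 182.5187°
tangent length = C·cosβ = 90.9780
L = r1·wrap1 + r2·wrap2 + 2·C·cosβ = 1·3.0976 + 3·3.1856 + 2·90.9780 = 194.6103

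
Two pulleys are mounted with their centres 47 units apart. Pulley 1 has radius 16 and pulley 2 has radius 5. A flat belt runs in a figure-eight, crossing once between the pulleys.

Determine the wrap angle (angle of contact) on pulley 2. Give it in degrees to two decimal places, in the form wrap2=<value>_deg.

crossed belt: β = asin((r1+r2)/C) = asin(21/47) = 26.5391°
wrap1 = wrap2 = π + 2β = 233.0782°

wrap2=233.08_deg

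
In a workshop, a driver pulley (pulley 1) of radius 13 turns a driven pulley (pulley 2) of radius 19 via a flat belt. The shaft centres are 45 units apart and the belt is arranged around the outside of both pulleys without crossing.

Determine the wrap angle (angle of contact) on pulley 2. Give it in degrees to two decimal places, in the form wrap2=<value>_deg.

wrap2=195.32_deg

open belt: β = asin((r2−r1)/C) = asin(6/45) = 7.6623°
wrap1 = π − 2β = 164.6755°
wrap2 = π + 2β = 195.3245°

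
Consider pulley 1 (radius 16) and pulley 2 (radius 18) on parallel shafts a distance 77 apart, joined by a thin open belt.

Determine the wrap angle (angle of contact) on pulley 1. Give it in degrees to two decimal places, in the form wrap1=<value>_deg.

wrap1=177.02_deg

open belt: β = asin((r2−r1)/C) = asin(2/77) = 1.4884°
wrap1 = π − 2β = 177.0233°
wrap2 = π + 2β = 182.9767°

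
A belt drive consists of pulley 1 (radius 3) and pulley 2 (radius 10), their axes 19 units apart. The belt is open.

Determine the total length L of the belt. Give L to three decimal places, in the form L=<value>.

open belt: β = asin((r2−r1)/C) = asin(7/19) = 21.6183°
wrap1 = π − 2β = 136.7635°
wrap2 = π + 2β = 223.2365°
tangent length = C·cosβ = 17.6635
L = r1·wrap1 + r2·wrap2 + 2·C·cosβ = 3·2.3870 + 10·3.8962 + 2·17.6635 = 81.4501

L=81.450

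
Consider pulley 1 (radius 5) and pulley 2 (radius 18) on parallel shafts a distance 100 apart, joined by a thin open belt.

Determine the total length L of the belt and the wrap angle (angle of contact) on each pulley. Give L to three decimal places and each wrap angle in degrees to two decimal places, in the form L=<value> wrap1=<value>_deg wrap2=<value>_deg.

L=273.949 wrap1=165.06_deg wrap2=194.94_deg

open belt: β = asin((r2−r1)/C) = asin(13/100) = 7.4696°
wrap1 = π − 2β = 165.0608°
wrap2 = π + 2β = 194.9392°
tangent length = C·cosβ = 99.1514
L = r1·wrap1 + r2·wrap2 + 2·C·cosβ = 5·2.8809 + 18·3.4023 + 2·99.1514 = 273.9490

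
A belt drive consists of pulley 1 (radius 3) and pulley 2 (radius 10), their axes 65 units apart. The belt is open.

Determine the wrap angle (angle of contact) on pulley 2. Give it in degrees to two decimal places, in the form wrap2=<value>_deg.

wrap2=192.36_deg

open belt: β = asin((r2−r1)/C) = asin(7/65) = 6.1823°
wrap1 = π − 2β = 167.6354°
wrap2 = π + 2β = 192.3646°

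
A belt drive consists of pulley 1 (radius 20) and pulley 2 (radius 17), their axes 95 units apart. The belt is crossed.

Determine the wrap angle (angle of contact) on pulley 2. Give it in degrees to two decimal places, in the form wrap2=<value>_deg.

wrap2=225.84_deg

crossed belt: β = asin((r1+r2)/C) = asin(37/95) = 22.9218°
wrap1 = wrap2 = π + 2β = 225.8435°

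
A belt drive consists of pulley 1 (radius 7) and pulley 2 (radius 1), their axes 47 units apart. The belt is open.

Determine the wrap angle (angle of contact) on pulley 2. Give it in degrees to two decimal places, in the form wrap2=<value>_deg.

open belt: β = asin((r2−r1)/C) = asin(-6/47) = -7.3344°
wrap1 = π − 2β = 194.6687°
wrap2 = π + 2β = 165.3313°

wrap2=165.33_deg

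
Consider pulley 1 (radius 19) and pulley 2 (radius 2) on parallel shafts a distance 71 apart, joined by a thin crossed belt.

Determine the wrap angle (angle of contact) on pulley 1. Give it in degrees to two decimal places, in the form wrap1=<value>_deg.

crossed belt: β = asin((r1+r2)/C) = asin(21/71) = 17.2040°
wrap1 = wrap2 = π + 2β = 214.4080°

wrap1=214.41_deg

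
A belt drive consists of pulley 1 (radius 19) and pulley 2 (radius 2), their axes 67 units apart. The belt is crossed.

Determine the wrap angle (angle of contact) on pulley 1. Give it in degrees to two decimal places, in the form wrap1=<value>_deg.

crossed belt: β = asin((r1+r2)/C) = asin(21/67) = 18.2662°
wrap1 = wrap2 = π + 2β = 216.5325°

wrap1=216.53_deg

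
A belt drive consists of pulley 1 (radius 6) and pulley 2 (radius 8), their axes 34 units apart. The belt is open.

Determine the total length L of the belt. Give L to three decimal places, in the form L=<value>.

open belt: β = asin((r2−r1)/C) = asin(2/34) = 3.3723°
wrap1 = π − 2β = 173.2554°
wrap2 = π + 2β = 186.7446°
tangent length = C·cosβ = 33.9411
L = r1·wrap1 + r2·wrap2 + 2·C·cosβ = 6·3.0239 + 8·3.2593 + 2·33.9411 = 112.1000

L=112.100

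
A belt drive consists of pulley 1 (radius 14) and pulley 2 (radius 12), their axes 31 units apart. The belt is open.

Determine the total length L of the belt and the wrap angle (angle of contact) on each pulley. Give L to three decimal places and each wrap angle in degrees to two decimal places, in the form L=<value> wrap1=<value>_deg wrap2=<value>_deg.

open belt: β = asin((r2−r1)/C) = asin(-2/31) = -3.6991°
wrap1 = π − 2β = 187.3981°
wrap2 = π + 2β = 172.6019°
tangent length = C·cosβ = 30.9354
L = r1·wrap1 + r2·wrap2 + 2·C·cosβ = 14·3.2707 + 12·3.0125 + 2·30.9354 = 143.8105

L=143.810 wrap1=187.40_deg wrap2=172.60_deg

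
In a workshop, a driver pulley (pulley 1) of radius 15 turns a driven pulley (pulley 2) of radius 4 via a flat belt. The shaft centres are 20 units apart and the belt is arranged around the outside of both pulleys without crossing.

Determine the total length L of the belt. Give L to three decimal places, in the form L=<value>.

open belt: β = asin((r2−r1)/C) = asin(-11/20) = -33.3670°
wrap1 = π − 2β = 246.7340°
wrap2 = π + 2β = 113.2660°
tangent length = C·cosβ = 16.7033
L = r1·wrap1 + r2·wrap2 + 2·C·cosβ = 15·4.3063 + 4·1.9769 + 2·16.7033 = 105.9089

L=105.909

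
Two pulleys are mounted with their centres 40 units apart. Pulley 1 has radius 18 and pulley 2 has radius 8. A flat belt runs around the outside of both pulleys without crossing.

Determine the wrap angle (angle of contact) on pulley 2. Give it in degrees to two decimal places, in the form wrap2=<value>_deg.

open belt: β = asin((r2−r1)/C) = asin(-10/40) = -14.4775°
wrap1 = π − 2β = 208.9550°
wrap2 = π + 2β = 151.0450°

wrap2=151.04_deg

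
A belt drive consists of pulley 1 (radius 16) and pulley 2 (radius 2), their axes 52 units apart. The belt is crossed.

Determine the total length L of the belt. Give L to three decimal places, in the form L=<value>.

L=166.844

crossed belt: β = asin((r1+r2)/C) = asin(18/52) = 20.2522°
wrap1 = wrap2 = π + 2β = 220.5045°
tangent length = C·cosβ = 48.7852
L = (r1+r2)·wrap + 2·C·cosβ = 18·3.8485 + 2·48.7852 = 166.8440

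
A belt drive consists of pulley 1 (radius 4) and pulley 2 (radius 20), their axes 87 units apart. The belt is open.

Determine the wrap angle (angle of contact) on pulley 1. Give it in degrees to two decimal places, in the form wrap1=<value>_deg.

open belt: β = asin((r2−r1)/C) = asin(16/87) = 10.5975°
wrap1 = π − 2β = 158.8050°
wrap2 = π + 2β = 201.1950°

wrap1=158.81_deg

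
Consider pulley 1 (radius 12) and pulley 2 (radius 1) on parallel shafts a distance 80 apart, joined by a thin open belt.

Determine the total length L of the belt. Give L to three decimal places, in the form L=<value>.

L=202.356

open belt: β = asin((r2−r1)/C) = asin(-11/80) = -7.9032°
wrap1 = π − 2β = 195.8064°
wrap2 = π + 2β = 164.1936°
tangent length = C·cosβ = 79.2401
L = r1·wrap1 + r2·wrap2 + 2·C·cosβ = 12·3.4175 + 1·2.8657 + 2·79.2401 = 202.3556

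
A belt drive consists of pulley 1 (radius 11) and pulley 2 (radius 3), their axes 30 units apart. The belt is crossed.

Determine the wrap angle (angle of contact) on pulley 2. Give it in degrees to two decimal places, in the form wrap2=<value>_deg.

wrap2=235.64_deg

crossed belt: β = asin((r1+r2)/C) = asin(14/30) = 27.8181°
wrap1 = wrap2 = π + 2β = 235.6363°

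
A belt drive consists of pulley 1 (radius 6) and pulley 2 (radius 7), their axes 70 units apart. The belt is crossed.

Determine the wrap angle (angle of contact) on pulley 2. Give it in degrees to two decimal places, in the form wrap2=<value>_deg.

crossed belt: β = asin((r1+r2)/C) = asin(13/70) = 10.7028°
wrap1 = wrap2 = π + 2β = 201.4056°

wrap2=201.41_deg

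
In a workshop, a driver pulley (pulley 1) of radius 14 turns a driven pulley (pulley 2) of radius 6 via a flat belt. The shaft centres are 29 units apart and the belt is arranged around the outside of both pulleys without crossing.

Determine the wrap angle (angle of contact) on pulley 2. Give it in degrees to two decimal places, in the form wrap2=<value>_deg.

open belt: β = asin((r2−r1)/C) = asin(-8/29) = -16.0134°
wrap1 = π − 2β = 212.0268°
wrap2 = π + 2β = 147.9732°

wrap2=147.97_deg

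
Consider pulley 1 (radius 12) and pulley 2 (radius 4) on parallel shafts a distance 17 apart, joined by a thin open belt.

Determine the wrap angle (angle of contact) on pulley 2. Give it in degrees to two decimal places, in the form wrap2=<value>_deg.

wrap2=123.86_deg

open belt: β = asin((r2−r1)/C) = asin(-8/17) = -28.0725°
wrap1 = π − 2β = 236.1450°
wrap2 = π + 2β = 123.8550°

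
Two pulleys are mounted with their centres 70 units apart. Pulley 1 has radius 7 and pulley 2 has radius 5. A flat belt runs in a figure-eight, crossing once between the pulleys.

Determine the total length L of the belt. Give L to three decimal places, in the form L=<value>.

L=179.761

crossed belt: β = asin((r1+r2)/C) = asin(12/70) = 9.8709°
wrap1 = wrap2 = π + 2β = 199.7418°
tangent length = C·cosβ = 68.9638
L = (r1+r2)·wrap + 2·C·cosβ = 12·3.4862 + 2·68.9638 = 179.7613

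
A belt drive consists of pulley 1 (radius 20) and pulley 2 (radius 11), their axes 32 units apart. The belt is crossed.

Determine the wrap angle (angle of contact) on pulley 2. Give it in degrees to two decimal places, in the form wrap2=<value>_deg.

crossed belt: β = asin((r1+r2)/C) = asin(31/32) = 75.6385°
wrap1 = wrap2 = π + 2β = 331.2770°

wrap2=331.28_deg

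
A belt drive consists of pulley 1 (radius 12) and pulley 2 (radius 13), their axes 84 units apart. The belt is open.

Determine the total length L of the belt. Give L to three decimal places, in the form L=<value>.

L=246.552

open belt: β = asin((r2−r1)/C) = asin(1/84) = 0.6821°
wrap1 = π − 2β = 178.6358°
wrap2 = π + 2β = 181.3642°
tangent length = C·cosβ = 83.9940
L = r1·wrap1 + r2·wrap2 + 2·C·cosβ = 12·3.1178 + 13·3.1654 + 2·83.9940 = 246.5517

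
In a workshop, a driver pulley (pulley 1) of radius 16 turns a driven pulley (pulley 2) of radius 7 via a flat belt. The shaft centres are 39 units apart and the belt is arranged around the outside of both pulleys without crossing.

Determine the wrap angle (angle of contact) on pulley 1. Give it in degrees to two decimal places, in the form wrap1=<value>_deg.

open belt: β = asin((r2−r1)/C) = asin(-9/39) = -13.3424°
wrap1 = π − 2β = 206.6847°
wrap2 = π + 2β = 153.3153°

wrap1=206.68_deg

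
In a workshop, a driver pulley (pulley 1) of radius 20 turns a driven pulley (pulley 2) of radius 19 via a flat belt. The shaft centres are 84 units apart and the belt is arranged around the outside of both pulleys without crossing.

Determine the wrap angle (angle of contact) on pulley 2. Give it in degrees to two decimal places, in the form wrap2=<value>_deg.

open belt: β = asin((r2−r1)/C) = asin(-1/84) = -0.6821°
wrap1 = π − 2β = 181.3642°
wrap2 = π + 2β = 178.6358°

wrap2=178.64_deg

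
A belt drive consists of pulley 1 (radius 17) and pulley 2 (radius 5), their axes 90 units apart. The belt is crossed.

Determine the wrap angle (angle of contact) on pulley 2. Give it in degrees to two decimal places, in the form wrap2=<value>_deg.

wrap2=208.30_deg

crossed belt: β = asin((r1+r2)/C) = asin(22/90) = 14.1490°
wrap1 = wrap2 = π + 2β = 208.2980°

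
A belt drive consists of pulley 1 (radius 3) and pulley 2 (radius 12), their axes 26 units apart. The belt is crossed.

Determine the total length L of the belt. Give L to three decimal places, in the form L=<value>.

crossed belt: β = asin((r1+r2)/C) = asin(15/26) = 35.2344°
wrap1 = wrap2 = π + 2β = 250.4688°
tangent length = C·cosβ = 21.2368
L = (r1+r2)·wrap + 2·C·cosβ = 15·4.3715 + 2·21.2368 = 108.0461

L=108.046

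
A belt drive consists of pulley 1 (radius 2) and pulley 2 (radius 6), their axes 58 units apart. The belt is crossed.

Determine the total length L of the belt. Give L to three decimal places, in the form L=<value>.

crossed belt: β = asin((r1+r2)/C) = asin(8/58) = 7.9281°
wrap1 = wrap2 = π + 2β = 195.8563°
tangent length = C·cosβ = 57.4456
L = (r1+r2)·wrap + 2·C·cosβ = 8·3.4183 + 2·57.4456 = 142.2379

L=142.238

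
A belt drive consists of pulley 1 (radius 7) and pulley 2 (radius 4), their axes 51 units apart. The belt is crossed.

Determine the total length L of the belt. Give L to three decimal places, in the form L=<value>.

crossed belt: β = asin((r1+r2)/C) = asin(11/51) = 12.4558°
wrap1 = wrap2 = π + 2β = 204.9116°
tangent length = C·cosβ = 49.7996
L = (r1+r2)·wrap + 2·C·cosβ = 11·3.5764 + 2·49.7996 = 138.9394

L=138.939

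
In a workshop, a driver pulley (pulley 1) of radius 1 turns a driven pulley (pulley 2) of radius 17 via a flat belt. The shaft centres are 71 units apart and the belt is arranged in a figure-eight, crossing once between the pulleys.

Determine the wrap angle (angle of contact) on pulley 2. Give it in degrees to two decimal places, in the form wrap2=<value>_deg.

crossed belt: β = asin((r1+r2)/C) = asin(18/71) = 14.6860°
wrap1 = wrap2 = π + 2β = 209.3719°

wrap2=209.37_deg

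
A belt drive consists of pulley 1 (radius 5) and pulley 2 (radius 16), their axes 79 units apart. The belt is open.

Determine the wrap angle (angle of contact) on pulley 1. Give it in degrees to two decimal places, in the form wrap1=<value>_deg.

wrap1=163.99_deg

open belt: β = asin((r2−r1)/C) = asin(11/79) = 8.0039°
wrap1 = π − 2β = 163.9922°
wrap2 = π + 2β = 196.0078°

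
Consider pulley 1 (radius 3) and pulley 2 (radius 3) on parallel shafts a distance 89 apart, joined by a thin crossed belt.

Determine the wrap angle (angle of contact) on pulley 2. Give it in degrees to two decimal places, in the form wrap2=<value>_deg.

crossed belt: β = asin((r1+r2)/C) = asin(6/89) = 3.8656°
wrap1 = wrap2 = π + 2β = 187.7311°

wrap2=187.73_deg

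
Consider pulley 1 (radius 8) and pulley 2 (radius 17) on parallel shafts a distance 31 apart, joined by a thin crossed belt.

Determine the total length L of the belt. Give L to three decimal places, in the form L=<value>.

crossed belt: β = asin((r1+r2)/C) = asin(25/31) = 53.7507°
wrap1 = wrap2 = π + 2β = 287.5014°
tangent length = C·cosβ = 18.3303
L = (r1+r2)·wrap + 2·C·cosβ = 25·5.0178 + 2·18.3303 = 162.1067

L=162.107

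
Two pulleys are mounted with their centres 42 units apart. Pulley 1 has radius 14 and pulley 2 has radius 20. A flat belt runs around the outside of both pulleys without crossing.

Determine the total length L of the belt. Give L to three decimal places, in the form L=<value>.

L=191.673

open belt: β = asin((r2−r1)/C) = asin(6/42) = 8.2132°
wrap1 = π − 2β = 163.5736°
wrap2 = π + 2β = 196.4264°
tangent length = C·cosβ = 41.5692
L = r1·wrap1 + r2·wrap2 + 2·C·cosβ = 14·2.8549 + 20·3.4283 + 2·41.5692 = 191.6728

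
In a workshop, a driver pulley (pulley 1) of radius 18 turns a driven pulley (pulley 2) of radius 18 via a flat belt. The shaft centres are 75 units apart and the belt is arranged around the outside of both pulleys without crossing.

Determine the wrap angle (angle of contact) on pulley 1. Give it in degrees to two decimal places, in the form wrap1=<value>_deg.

open belt: β = asin((r2−r1)/C) = asin(0/75) = 0.0000°
wrap1 = π − 2β = 180.0000°
wrap2 = π + 2β = 180.0000°

wrap1=180.00_deg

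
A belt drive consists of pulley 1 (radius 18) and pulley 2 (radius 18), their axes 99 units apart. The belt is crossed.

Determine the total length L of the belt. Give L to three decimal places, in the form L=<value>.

crossed belt: β = asin((r1+r2)/C) = asin(36/99) = 21.3237°
wrap1 = wrap2 = π + 2β = 222.6474°
tangent length = C·cosβ = 92.2226
L = (r1+r2)·wrap + 2·C·cosβ = 36·3.8859 + 2·92.2226 = 324.3386

L=324.339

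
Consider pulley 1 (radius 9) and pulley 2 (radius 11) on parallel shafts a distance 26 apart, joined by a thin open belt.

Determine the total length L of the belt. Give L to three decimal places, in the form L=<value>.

L=114.986

open belt: β = asin((r2−r1)/C) = asin(2/26) = 4.4117°
wrap1 = π − 2β = 171.1765°
wrap2 = π + 2β = 188.8235°
tangent length = C·cosβ = 25.9230
L = r1·wrap1 + r2·wrap2 + 2·C·cosβ = 9·2.9876 + 11·3.2956 + 2·25.9230 = 114.9858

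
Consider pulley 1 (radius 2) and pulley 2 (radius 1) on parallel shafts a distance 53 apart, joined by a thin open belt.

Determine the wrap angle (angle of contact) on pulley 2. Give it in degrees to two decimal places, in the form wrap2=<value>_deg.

wrap2=177.84_deg

open belt: β = asin((r2−r1)/C) = asin(-1/53) = -1.0811°
wrap1 = π − 2β = 182.1622°
wrap2 = π + 2β = 177.8378°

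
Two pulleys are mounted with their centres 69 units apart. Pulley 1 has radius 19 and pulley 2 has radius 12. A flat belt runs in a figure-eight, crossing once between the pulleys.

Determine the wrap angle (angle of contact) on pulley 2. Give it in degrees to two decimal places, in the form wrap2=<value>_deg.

crossed belt: β = asin((r1+r2)/C) = asin(31/69) = 26.6972°
wrap1 = wrap2 = π + 2β = 233.3944°

wrap2=233.39_deg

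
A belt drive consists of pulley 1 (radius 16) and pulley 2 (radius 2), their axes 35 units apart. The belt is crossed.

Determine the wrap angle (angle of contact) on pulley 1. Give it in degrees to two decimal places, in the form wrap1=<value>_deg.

crossed belt: β = asin((r1+r2)/C) = asin(18/35) = 30.9497°
wrap1 = wrap2 = π + 2β = 241.8994°

wrap1=241.90_deg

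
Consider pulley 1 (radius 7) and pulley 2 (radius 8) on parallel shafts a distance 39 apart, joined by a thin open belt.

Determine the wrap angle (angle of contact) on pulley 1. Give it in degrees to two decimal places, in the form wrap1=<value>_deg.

open belt: β = asin((r2−r1)/C) = asin(1/39) = 1.4693°
wrap1 = π − 2β = 177.0614°
wrap2 = π + 2β = 182.9386°

wrap1=177.06_deg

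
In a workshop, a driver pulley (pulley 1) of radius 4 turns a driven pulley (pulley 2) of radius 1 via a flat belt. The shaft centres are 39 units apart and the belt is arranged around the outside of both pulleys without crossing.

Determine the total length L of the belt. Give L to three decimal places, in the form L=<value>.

L=93.939

open belt: β = asin((r2−r1)/C) = asin(-3/39) = -4.4117°
wrap1 = π − 2β = 188.8235°
wrap2 = π + 2β = 171.1765°
tangent length = C·cosβ = 38.8844
L = r1·wrap1 + r2·wrap2 + 2·C·cosβ = 4·3.2956 + 1·2.9876 + 2·38.8844 = 93.9388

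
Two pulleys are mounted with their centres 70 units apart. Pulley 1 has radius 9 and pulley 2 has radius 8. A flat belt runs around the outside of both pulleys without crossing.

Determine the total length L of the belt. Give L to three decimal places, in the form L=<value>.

L=193.421

open belt: β = asin((r2−r1)/C) = asin(-1/70) = -0.8185°
wrap1 = π − 2β = 181.6371°
wrap2 = π + 2β = 178.3629°
tangent length = C·cosβ = 69.9929
L = r1·wrap1 + r2·wrap2 + 2·C·cosβ = 9·3.1702 + 8·3.1130 + 2·69.9929 = 193.4214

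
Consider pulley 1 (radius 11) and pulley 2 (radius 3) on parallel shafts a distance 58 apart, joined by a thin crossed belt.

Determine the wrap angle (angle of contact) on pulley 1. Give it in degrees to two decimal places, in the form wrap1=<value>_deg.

wrap1=207.94_deg

crossed belt: β = asin((r1+r2)/C) = asin(14/58) = 13.9680°
wrap1 = wrap2 = π + 2β = 207.9359°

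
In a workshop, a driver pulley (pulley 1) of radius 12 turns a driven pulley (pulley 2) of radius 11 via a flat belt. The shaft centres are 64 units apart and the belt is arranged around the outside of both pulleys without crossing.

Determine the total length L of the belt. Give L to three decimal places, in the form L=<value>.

L=200.272

open belt: β = asin((r2−r1)/C) = asin(-1/64) = -0.8953°
wrap1 = π − 2β = 181.7906°
wrap2 = π + 2β = 178.2094°
tangent length = C·cosβ = 63.9922
L = r1·wrap1 + r2·wrap2 + 2·C·cosβ = 12·3.1728 + 11·3.1103 + 2·63.9922 = 200.2723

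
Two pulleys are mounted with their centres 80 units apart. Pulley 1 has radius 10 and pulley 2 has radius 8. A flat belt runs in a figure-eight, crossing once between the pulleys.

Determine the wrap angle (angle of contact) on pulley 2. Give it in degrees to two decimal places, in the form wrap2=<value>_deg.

wrap2=206.01_deg

crossed belt: β = asin((r1+r2)/C) = asin(18/80) = 13.0029°
wrap1 = wrap2 = π + 2β = 206.0058°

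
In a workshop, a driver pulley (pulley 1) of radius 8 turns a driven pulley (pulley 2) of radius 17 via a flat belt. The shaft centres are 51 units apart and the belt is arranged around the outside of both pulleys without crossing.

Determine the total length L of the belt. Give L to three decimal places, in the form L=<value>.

L=182.132

open belt: β = asin((r2−r1)/C) = asin(9/51) = 10.1642°
wrap1 = π − 2β = 159.6715°
wrap2 = π + 2β = 200.3285°
tangent length = C·cosβ = 50.1996
L = r1·wrap1 + r2·wrap2 + 2·C·cosβ = 8·2.7868 + 17·3.4964 + 2·50.1996 = 182.1322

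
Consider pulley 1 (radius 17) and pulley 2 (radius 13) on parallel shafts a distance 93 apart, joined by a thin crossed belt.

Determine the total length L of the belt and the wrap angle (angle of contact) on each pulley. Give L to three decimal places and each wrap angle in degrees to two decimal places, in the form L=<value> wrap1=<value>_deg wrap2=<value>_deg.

L=290.012 wrap1=217.64_deg wrap2=217.64_deg

crossed belt: β = asin((r1+r2)/C) = asin(30/93) = 18.8191°
wrap1 = wrap2 = π + 2β = 217.6381°
tangent length = C·cosβ = 88.0284
L = (r1+r2)·wrap + 2·C·cosβ = 30·3.7985 + 2·88.0284 = 290.0119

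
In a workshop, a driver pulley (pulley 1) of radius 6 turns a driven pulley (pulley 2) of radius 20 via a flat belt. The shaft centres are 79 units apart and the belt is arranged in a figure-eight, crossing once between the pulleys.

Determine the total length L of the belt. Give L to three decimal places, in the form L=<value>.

L=248.318

crossed belt: β = asin((r1+r2)/C) = asin(26/79) = 19.2150°
wrap1 = wrap2 = π + 2β = 218.4300°
tangent length = C·cosβ = 74.5989
L = (r1+r2)·wrap + 2·C·cosβ = 26·3.8123 + 2·74.5989 = 248.3182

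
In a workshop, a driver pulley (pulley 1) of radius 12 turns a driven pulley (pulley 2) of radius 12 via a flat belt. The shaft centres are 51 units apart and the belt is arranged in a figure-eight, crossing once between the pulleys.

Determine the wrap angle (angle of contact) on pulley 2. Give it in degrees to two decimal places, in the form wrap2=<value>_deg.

crossed belt: β = asin((r1+r2)/C) = asin(24/51) = 28.0725°
wrap1 = wrap2 = π + 2β = 236.1450°

wrap2=236.14_deg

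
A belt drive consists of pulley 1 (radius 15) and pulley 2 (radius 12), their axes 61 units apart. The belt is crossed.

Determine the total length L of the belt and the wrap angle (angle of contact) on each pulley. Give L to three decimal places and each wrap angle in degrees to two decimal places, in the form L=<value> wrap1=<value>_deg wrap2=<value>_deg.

L=218.982 wrap1=232.54_deg wrap2=232.54_deg

crossed belt: β = asin((r1+r2)/C) = asin(27/61) = 26.2714°
wrap1 = wrap2 = π + 2β = 232.5427°
tangent length = C·cosβ = 54.6992
L = (r1+r2)·wrap + 2·C·cosβ = 27·4.0586 + 2·54.6992 = 218.9815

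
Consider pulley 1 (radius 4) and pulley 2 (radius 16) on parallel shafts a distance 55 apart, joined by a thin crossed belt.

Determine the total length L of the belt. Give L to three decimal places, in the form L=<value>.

L=180.188

crossed belt: β = asin((r1+r2)/C) = asin(20/55) = 21.3237°
wrap1 = wrap2 = π + 2β = 222.6474°
tangent length = C·cosβ = 51.2348
L = (r1+r2)·wrap + 2·C·cosβ = 20·3.8859 + 2·51.2348 = 180.1881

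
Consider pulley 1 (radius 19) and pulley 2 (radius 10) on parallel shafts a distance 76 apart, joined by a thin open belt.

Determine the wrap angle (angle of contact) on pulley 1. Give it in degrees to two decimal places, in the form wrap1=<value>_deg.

open belt: β = asin((r2−r1)/C) = asin(-9/76) = -6.8010°
wrap1 = π − 2β = 193.6020°
wrap2 = π + 2β = 166.3980°

wrap1=193.60_deg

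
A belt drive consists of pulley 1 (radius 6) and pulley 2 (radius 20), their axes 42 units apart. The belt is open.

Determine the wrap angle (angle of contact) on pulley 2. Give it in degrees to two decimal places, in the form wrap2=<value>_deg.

open belt: β = asin((r2−r1)/C) = asin(14/42) = 19.4712°
wrap1 = π − 2β = 141.0576°
wrap2 = π + 2β = 218.9424°

wrap2=218.94_deg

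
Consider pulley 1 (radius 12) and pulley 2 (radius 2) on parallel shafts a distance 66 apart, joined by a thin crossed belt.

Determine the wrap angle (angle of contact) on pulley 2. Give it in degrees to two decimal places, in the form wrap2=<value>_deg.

crossed belt: β = asin((r1+r2)/C) = asin(14/66) = 12.2467°
wrap1 = wrap2 = π + 2β = 204.4934°

wrap2=204.49_deg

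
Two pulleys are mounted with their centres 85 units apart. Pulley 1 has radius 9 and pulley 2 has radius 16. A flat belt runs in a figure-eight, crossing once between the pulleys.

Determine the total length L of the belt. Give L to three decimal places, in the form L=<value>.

crossed belt: β = asin((r1+r2)/C) = asin(25/85) = 17.1046°
wrap1 = wrap2 = π + 2β = 214.2093°
tangent length = C·cosβ = 81.2404
L = (r1+r2)·wrap + 2·C·cosβ = 25·3.7387 + 2·81.2404 = 255.9472

L=255.947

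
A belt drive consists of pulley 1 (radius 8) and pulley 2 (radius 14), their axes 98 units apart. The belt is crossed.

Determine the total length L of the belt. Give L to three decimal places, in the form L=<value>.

L=270.075

crossed belt: β = asin((r1+r2)/C) = asin(22/98) = 12.9729°
wrap1 = wrap2 = π + 2β = 205.9458°
tangent length = C·cosβ = 95.4987
L = (r1+r2)·wrap + 2·C·cosβ = 22·3.5944 + 2·95.4987 = 270.0749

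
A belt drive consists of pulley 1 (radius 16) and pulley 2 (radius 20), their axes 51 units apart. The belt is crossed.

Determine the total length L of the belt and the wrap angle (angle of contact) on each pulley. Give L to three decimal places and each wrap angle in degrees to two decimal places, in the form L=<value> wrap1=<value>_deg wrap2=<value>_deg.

L=241.771 wrap1=269.80_deg wrap2=269.80_deg

crossed belt: β = asin((r1+r2)/C) = asin(36/51) = 44.9009°
wrap1 = wrap2 = π + 2β = 269.8017°
tangent length = C·cosβ = 36.1248
L = (r1+r2)·wrap + 2·C·cosβ = 36·4.7089 + 2·36.1248 = 241.7710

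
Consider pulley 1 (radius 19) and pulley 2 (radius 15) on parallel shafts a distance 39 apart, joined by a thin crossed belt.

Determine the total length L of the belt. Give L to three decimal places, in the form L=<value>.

L=217.026

crossed belt: β = asin((r1+r2)/C) = asin(34/39) = 60.6679°
wrap1 = wrap2 = π + 2β = 301.3358°
tangent length = C·cosβ = 19.1050
L = (r1+r2)·wrap + 2·C·cosβ = 34·5.2593 + 2·19.1050 = 217.0262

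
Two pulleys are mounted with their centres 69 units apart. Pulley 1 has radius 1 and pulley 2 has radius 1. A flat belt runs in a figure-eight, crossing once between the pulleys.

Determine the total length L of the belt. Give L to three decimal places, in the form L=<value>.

L=144.341

crossed belt: β = asin((r1+r2)/C) = asin(2/69) = 1.6610°
wrap1 = wrap2 = π + 2β = 183.3220°
tangent length = C·cosβ = 68.9710
L = (r1+r2)·wrap + 2·C·cosβ = 2·3.1996 + 2·68.9710 = 144.3412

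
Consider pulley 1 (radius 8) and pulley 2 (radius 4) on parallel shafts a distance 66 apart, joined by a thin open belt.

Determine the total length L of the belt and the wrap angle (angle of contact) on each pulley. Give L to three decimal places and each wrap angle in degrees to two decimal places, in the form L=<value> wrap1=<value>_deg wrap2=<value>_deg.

L=169.942 wrap1=186.95_deg wrap2=173.05_deg

open belt: β = asin((r2−r1)/C) = asin(-4/66) = -3.4746°
wrap1 = π − 2β = 186.9492°
wrap2 = π + 2β = 173.0508°
tangent length = C·cosβ = 65.8787
L = r1·wrap1 + r2·wrap2 + 2·C·cosβ = 8·3.2629 + 4·3.0203 + 2·65.8787 = 169.9416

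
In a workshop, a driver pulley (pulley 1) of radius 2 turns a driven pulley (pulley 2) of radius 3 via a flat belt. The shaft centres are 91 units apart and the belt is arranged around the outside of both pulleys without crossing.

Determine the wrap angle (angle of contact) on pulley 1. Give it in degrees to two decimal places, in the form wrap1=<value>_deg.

wrap1=178.74_deg

open belt: β = asin((r2−r1)/C) = asin(1/91) = 0.6296°
wrap1 = π − 2β = 178.7407°
wrap2 = π + 2β = 181.2593°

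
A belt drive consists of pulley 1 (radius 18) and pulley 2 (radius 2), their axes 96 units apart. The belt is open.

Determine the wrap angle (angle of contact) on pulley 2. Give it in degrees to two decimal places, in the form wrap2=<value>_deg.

open belt: β = asin((r2−r1)/C) = asin(-16/96) = -9.5941°
wrap1 = π − 2β = 199.1881°
wrap2 = π + 2β = 160.8119°

wrap2=160.81_deg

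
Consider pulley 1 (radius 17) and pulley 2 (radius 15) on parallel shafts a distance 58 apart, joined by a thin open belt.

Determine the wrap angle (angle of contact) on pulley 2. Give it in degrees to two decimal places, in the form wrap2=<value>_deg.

open belt: β = asin((r2−r1)/C) = asin(-2/58) = -1.9761°
wrap1 = π − 2β = 183.9522°
wrap2 = π + 2β = 176.0478°

wrap2=176.05_deg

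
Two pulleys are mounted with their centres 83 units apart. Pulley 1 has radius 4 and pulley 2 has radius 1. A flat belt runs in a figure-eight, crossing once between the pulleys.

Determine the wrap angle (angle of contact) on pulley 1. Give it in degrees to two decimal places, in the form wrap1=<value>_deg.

crossed belt: β = asin((r1+r2)/C) = asin(5/83) = 3.4536°
wrap1 = wrap2 = π + 2β = 186.9073°

wrap1=186.91_deg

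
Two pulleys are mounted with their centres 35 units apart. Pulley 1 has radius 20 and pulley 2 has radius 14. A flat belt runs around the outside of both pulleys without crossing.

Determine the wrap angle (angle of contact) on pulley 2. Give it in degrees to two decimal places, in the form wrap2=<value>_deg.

open belt: β = asin((r2−r1)/C) = asin(-6/35) = -9.8709°
wrap1 = π − 2β = 199.7418°
wrap2 = π + 2β = 160.2582°

wrap2=160.26_deg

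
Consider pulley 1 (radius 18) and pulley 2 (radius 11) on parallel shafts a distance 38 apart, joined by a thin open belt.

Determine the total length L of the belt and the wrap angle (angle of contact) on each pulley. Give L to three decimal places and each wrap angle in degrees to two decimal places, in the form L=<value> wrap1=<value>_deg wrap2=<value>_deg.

L=168.399 wrap1=201.23_deg wrap2=158.77_deg

open belt: β = asin((r2−r1)/C) = asin(-7/38) = -10.6151°
wrap1 = π − 2β = 201.2302°
wrap2 = π + 2β = 158.7698°
tangent length = C·cosβ = 37.3497
L = r1·wrap1 + r2·wrap2 + 2·C·cosβ = 18·3.5121 + 11·2.7711 + 2·37.3497 = 168.3993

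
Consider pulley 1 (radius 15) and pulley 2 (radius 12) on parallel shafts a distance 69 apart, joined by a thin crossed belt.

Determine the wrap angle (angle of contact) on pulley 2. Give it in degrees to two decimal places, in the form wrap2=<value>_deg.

wrap2=226.07_deg

crossed belt: β = asin((r1+r2)/C) = asin(27/69) = 23.0357°
wrap1 = wrap2 = π + 2β = 226.0714°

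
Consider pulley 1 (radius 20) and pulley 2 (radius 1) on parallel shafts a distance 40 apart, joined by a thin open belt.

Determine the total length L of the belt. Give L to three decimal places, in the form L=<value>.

open belt: β = asin((r2−r1)/C) = asin(-19/40) = -28.3594°
wrap1 = π − 2β = 236.7187°
wrap2 = π + 2β = 123.2813°
tangent length = C·cosβ = 35.1994
L = r1·wrap1 + r2·wrap2 + 2·C·cosβ = 20·4.1315 + 1·2.1517 + 2·35.1994 = 155.1809

L=155.181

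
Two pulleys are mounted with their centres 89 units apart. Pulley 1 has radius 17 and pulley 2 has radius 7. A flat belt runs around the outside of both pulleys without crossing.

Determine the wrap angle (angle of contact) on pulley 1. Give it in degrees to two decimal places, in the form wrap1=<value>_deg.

wrap1=192.90_deg

open belt: β = asin((r2−r1)/C) = asin(-10/89) = -6.4514°
wrap1 = π − 2β = 192.9027°
wrap2 = π + 2β = 167.0973°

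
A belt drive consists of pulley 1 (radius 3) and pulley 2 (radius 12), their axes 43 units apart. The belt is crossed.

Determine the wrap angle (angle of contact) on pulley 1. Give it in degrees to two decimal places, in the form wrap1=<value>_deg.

crossed belt: β = asin((r1+r2)/C) = asin(15/43) = 20.4162°
wrap1 = wrap2 = π + 2β = 220.8324°

wrap1=220.83_deg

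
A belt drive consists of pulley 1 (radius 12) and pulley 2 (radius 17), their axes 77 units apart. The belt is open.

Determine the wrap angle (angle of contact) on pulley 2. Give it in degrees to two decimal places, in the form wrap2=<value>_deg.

open belt: β = asin((r2−r1)/C) = asin(5/77) = 3.7231°
wrap1 = π − 2β = 172.5538°
wrap2 = π + 2β = 187.4462°

wrap2=187.45_deg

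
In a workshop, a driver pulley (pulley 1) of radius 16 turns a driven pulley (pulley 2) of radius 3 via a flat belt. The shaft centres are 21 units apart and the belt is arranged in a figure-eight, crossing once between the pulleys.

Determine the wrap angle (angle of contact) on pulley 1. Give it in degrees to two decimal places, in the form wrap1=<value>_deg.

crossed belt: β = asin((r1+r2)/C) = asin(19/21) = 64.7912°
wrap1 = wrap2 = π + 2β = 309.5825°

wrap1=309.58_deg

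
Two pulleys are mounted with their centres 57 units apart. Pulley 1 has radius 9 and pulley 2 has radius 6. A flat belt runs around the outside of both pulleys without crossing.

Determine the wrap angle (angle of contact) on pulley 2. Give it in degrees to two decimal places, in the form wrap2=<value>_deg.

open belt: β = asin((r2−r1)/C) = asin(-3/57) = -3.0170°
wrap1 = π − 2β = 186.0339°
wrap2 = π + 2β = 173.9661°

wrap2=173.97_deg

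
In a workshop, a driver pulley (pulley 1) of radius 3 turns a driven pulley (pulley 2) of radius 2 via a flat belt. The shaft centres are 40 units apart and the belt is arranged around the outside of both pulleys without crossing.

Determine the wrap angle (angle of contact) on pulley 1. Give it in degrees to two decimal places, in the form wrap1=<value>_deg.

open belt: β = asin((r2−r1)/C) = asin(-1/40) = -1.4325°
wrap1 = π − 2β = 182.8651°
wrap2 = π + 2β = 177.1349°

wrap1=182.87_deg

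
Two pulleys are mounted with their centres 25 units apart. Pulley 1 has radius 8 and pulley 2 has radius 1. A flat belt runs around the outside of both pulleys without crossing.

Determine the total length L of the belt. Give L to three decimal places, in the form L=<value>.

open belt: β = asin((r2−r1)/C) = asin(-7/25) = -16.2602°
wrap1 = π − 2β = 212.5204°
wrap2 = π + 2β = 147.4796°
tangent length = C·cosβ = 24.0000
L = r1·wrap1 + r2·wrap2 + 2·C·cosβ = 8·3.7092 + 1·2.5740 + 2·24.0000 = 80.2475

L=80.247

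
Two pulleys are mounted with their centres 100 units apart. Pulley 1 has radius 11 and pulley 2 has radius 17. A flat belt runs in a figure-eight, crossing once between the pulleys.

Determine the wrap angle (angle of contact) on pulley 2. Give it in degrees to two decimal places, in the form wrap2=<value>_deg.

crossed belt: β = asin((r1+r2)/C) = asin(28/100) = 16.2602°
wrap1 = wrap2 = π + 2β = 212.5204°

wrap2=212.52_deg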